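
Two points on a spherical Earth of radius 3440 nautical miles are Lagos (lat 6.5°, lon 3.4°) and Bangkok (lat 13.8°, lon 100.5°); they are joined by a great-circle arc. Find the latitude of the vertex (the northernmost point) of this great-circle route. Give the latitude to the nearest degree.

The great circle lies in the plane with unit normal n̂ = (p₁ × p₂)/|p₁ × p₂|.
Here n̂_z ≈ +0.962; the vertex latitude is φ_max = arccos|n̂_z| ≈ 15.9°.

≈ 16°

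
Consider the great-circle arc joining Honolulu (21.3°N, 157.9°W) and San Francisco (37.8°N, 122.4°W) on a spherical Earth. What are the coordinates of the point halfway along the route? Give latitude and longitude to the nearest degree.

Write both endpoints as unit vectors p₁, p₂ with components (cos φ cos λ, cos φ sin λ, sin φ).
The central angle between the endpoints is δ = arccos(p₁·p₂) ≈ 0.606 rad (34.7°).
Interpolate at f = 1/2 with slerp weights a = sin((1−f)δ)/sin δ ≈ 0.524, b = sin(fδ)/sin δ ≈ 0.524.
p = a·p₁ + b·p₂ ≈ (-0.674, -0.533, 0.511); φ = arcsin(p_z) ≈ 30.76°, λ = atan2(p_y, p_x) ≈ -141.66°.

≈ 31°N, 142°W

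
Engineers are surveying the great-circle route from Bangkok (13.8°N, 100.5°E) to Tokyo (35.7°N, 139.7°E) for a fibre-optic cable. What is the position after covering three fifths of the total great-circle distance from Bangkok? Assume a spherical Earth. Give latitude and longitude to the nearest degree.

Convert each endpoint to a unit vector on the sphere (x = cos φ cos λ, y = cos φ sin λ, z = sin φ).
The central angle between the endpoints is δ = arccos(p₁·p₂) ≈ 0.722 rad (41.4°).
Interpolate at f = 3/5 with slerp weights a = sin((1−f)δ)/sin δ ≈ 0.431, b = sin(fδ)/sin δ ≈ 0.635.
p = a·p₁ + b·p₂ ≈ (-0.470, 0.745, 0.473); φ = arcsin(p_z) ≈ 28.26°, λ = atan2(p_y, p_x) ≈ 122.22°.

≈ 28°N, 122°E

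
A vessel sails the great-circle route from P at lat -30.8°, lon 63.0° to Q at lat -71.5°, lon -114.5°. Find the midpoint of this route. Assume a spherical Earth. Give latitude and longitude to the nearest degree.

≈ lat -70°, lon 62°

Convert each endpoint to a unit vector on the sphere (x = cos φ cos λ, y = cos φ sin λ, z = sin φ).
The central angle between the endpoints is δ = arccos(p₁·p₂) ≈ 1.356 rad (77.7°).
Interpolate at f = 1/2 with slerp weights a = sin((1−f)δ)/sin δ ≈ 0.642, b = sin(fδ)/sin δ ≈ 0.642.
p = a·p₁ + b·p₂ ≈ (0.166, 0.306, -0.937); φ = arcsin(p_z) ≈ -69.63°, λ = atan2(p_y, p_x) ≈ 61.54°.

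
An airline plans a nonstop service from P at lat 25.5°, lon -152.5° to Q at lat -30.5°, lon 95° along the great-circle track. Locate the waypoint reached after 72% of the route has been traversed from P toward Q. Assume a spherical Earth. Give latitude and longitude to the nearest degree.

≈ lat -18°, lon 130°

Convert each endpoint to a unit vector on the sphere (x = cos φ cos λ, y = cos φ sin λ, z = sin φ).
The central angle between the endpoints is δ = arccos(p₁·p₂) ≈ 2.113 rad (121.1°).
Interpolate at f = 0.72 with slerp weights a = sin((1−f)δ)/sin δ ≈ 0.651, b = sin(fδ)/sin δ ≈ 1.166.
p = a·p₁ + b·p₂ ≈ (-0.609, 0.730, -0.311); φ = arcsin(p_z) ≈ -18.15°, λ = atan2(p_y, p_x) ≈ 129.85°.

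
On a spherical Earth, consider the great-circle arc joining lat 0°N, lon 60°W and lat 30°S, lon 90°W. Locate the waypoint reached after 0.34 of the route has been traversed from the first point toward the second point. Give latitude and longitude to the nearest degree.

From cos δ = sin φ₁ sin φ₂ + cos φ₁ cos φ₂ cos Δλ, the central angle is δ ≈ 0.723 rad (41.4°).
Interpolate at f = 0.34 with slerp weights a = sin((1−f)δ)/sin δ ≈ 0.694, b = sin(fδ)/sin δ ≈ 0.368.
p = a·p₁ + b·p₂ ≈ (0.347, -0.920, -0.184); φ = arcsin(p_z) ≈ -10.60°, λ = atan2(p_y, p_x) ≈ -69.32°.

≈ lat 11°S, lon 69°W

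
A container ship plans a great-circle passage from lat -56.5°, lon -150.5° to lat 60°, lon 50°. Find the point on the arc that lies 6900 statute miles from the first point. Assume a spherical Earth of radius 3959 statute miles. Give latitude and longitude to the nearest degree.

≈ lat 23°, lon 137°

The haversine formula gives a central angle δ ≈ 2.945 rad (168.7°) between the endpoints. The total great-circle distance is δ·R ≈ 2.945 × 3959 ≈ 11658 mi, so the target fraction is f = 6900/11658 ≈ 0.592.
Interpolate at f ≈ 0.592 with slerp weights a = sin((1−f)δ)/sin δ ≈ 4.765, b = sin(fδ)/sin δ ≈ 5.034.
p = a·p₁ + b·p₂ ≈ (-0.671, 0.633, 0.386); φ = arcsin(p_z) ≈ 22.69°, λ = atan2(p_y, p_x) ≈ 136.68°.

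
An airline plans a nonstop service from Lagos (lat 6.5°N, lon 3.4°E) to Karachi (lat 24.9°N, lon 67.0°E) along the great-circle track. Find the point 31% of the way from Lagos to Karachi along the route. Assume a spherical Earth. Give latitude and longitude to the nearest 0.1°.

≈ lat 14.2°N, lon 21.8°E

Write both endpoints as unit vectors p₁, p₂ with components (cos φ cos λ, cos φ sin λ, sin φ).
The central angle between the endpoints is δ = arccos(p₁·p₂) ≈ 1.106 rad (63.4°).
Interpolate at f = 0.31 with slerp weights a = sin((1−f)δ)/sin δ ≈ 0.773, b = sin(fδ)/sin δ ≈ 0.376.
p = a·p₁ + b·p₂ ≈ (0.900, 0.360, 0.246); φ = arcsin(p_z) ≈ 14.23°, λ = atan2(p_y, p_x) ≈ 21.77°.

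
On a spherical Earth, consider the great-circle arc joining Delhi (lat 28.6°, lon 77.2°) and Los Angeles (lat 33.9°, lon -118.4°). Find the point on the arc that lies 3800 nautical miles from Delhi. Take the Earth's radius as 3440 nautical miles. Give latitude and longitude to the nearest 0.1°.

≈ lat 77.2°, lon 172.3°

Convert each endpoint to a unit vector on the sphere (x = cos φ cos λ, y = cos φ sin λ, z = sin φ).
The central angle between the endpoints is δ = arccos(p₁·p₂) ≈ 2.021 rad (115.8°). The total great-circle distance is δ·R ≈ 2.021 × 3440 ≈ 6951 nmi, so the target fraction is f = 3800/6951 ≈ 0.547.
Interpolate at f ≈ 0.547 with slerp weights a = sin((1−f)δ)/sin δ ≈ 0.881, b = sin(fδ)/sin δ ≈ 0.992.
p = a·p₁ + b·p₂ ≈ (-0.220, 0.030, 0.975); φ = arcsin(p_z) ≈ 77.16°, λ = atan2(p_y, p_x) ≈ 172.28°.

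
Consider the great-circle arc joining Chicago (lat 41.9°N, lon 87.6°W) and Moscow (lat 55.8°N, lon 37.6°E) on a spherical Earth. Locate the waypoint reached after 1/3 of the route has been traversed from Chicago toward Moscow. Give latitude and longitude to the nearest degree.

Write both endpoints as unit vectors p₁, p₂ with components (cos φ cos λ, cos φ sin λ, sin φ).
The central angle between the endpoints is δ = arccos(p₁·p₂) ≈ 1.254 rad (71.9°).
Interpolate at f = 1/3 with slerp weights a = sin((1−f)δ)/sin δ ≈ 0.781, b = sin(fδ)/sin δ ≈ 0.427.
p = a·p₁ + b·p₂ ≈ (0.215, -0.434, 0.875); φ = arcsin(p_z) ≈ 61.03°, λ = atan2(p_y, p_x) ≈ -63.70°.

≈ lat 61°N, lon 64°W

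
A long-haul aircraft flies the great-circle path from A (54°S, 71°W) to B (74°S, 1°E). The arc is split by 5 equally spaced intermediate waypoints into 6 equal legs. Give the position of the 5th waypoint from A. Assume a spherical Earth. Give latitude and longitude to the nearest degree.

≈ (74°S, 19°W)

Convert each endpoint to a unit vector on the sphere (x = cos φ cos λ, y = cos φ sin λ, z = sin φ).
The central angle between the endpoints is δ = arccos(p₁·p₂) ≈ 0.596 rad (34.1°).
Interpolate at f = 5/6 with slerp weights a = sin((1−f)δ)/sin δ ≈ 0.177, b = sin(fδ)/sin δ ≈ 0.849.
p = a·p₁ + b·p₂ ≈ (0.268, -0.094, -0.959); φ = arcsin(p_z) ≈ -73.51°, λ = atan2(p_y, p_x) ≈ -19.36°.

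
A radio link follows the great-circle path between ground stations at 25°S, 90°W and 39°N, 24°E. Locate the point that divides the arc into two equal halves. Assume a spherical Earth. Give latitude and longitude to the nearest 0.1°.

The haversine formula gives a central angle δ ≈ 2.156 rad (123.5°) between the endpoints.
Interpolate at f = 1/2 with slerp weights a = sin((1−f)δ)/sin δ ≈ 1.057, b = sin(fδ)/sin δ ≈ 1.057.
p = a·p₁ + b·p₂ ≈ (0.750, -0.624, 0.218); φ = arcsin(p_z) ≈ 12.62°, λ = atan2(p_y, p_x) ≈ -39.74°.

≈ 12.6°N, 39.7°W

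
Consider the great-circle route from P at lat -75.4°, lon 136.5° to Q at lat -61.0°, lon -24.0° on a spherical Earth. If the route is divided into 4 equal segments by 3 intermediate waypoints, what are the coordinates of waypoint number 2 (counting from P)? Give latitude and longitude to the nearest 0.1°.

≈ lat -81.9°, lon -5.2°

From cos δ = sin φ₁ sin φ₂ + cos φ₁ cos φ₂ cos Δλ, the central angle is δ ≈ 0.751 rad (43.0°).
Interpolate at f = 2/4 with slerp weights a = sin((1−f)δ)/sin δ ≈ 0.537, b = sin(fδ)/sin δ ≈ 0.537.
p = a·p₁ + b·p₂ ≈ (0.140, -0.013, -0.990); φ = arcsin(p_z) ≈ -81.93°, λ = atan2(p_y, p_x) ≈ -5.20°.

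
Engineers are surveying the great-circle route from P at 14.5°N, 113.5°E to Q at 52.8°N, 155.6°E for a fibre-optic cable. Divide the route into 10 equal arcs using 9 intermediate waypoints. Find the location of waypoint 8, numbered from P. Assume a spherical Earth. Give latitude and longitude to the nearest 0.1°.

≈ 46.6°N, 143.2°E

The haversine formula gives a central angle δ ≈ 0.884 rad (50.7°) between the endpoints.
Interpolate at f = 8/10 with slerp weights a = sin((1−f)δ)/sin δ ≈ 0.227, b = sin(fδ)/sin δ ≈ 0.840.
p = a·p₁ + b·p₂ ≈ (-0.550, 0.412, 0.726); φ = arcsin(p_z) ≈ 46.57°, λ = atan2(p_y, p_x) ≈ 143.20°.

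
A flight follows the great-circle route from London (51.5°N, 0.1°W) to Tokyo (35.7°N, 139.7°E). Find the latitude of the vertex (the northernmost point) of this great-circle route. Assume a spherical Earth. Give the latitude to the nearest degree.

≈ 71°N

The great circle lies in the plane with unit normal n̂ = (p₁ × p₂)/|p₁ × p₂|.
Here n̂_z ≈ +0.327; the vertex latitude is φ_max = arccos|n̂_z| ≈ 70.9°.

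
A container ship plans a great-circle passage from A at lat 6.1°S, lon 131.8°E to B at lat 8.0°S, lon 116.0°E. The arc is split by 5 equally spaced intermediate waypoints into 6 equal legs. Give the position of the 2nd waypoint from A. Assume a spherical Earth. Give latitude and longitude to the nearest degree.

≈ lat 7°S, lon 127°E

Convert each endpoint to a unit vector on the sphere (x = cos φ cos λ, y = cos φ sin λ, z = sin φ).
The central angle between the endpoints is δ = arccos(p₁·p₂) ≈ 0.276 rad (15.8°).
Interpolate at f = 2/6 with slerp weights a = sin((1−f)δ)/sin δ ≈ 0.671, b = sin(fδ)/sin δ ≈ 0.337.
p = a·p₁ + b·p₂ ≈ (-0.591, 0.798, -0.118); φ = arcsin(p_z) ≈ -6.79°, λ = atan2(p_y, p_x) ≈ 126.55°.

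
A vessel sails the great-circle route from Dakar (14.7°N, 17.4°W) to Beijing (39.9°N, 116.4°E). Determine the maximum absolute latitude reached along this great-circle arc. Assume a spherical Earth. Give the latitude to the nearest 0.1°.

The great circle lies in the plane with unit normal n̂ = (p₁ × p₂)/|p₁ × p₂|.
Here n̂_z ≈ +0.572; the vertex latitude is φ_max = arccos|n̂_z| ≈ 55.1°.
Check via Clairaut: cos φ_max = |cos φ₁| · sin C = cos(14.7°)·sin(36.2°) ≈ 0.572, again giving ≈ 55.1°.

≈ 55.1°N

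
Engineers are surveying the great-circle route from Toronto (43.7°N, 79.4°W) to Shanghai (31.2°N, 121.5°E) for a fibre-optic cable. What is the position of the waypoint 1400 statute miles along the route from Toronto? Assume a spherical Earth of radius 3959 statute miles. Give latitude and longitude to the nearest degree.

≈ (62°N, 93°W)

Convert each endpoint to a unit vector on the sphere (x = cos φ cos λ, y = cos φ sin λ, z = sin φ).
The central angle between the endpoints is δ = arccos(p₁·p₂) ≈ 1.792 rad (102.7°). The total great-circle distance is δ·R ≈ 1.792 × 3959 ≈ 7096 mi, so the target fraction is f = 1400/7096 ≈ 0.197.
Interpolate at f ≈ 0.197 with slerp weights a = sin((1−f)δ)/sin δ ≈ 1.016, b = sin(fδ)/sin δ ≈ 0.355.
p = a·p₁ + b·p₂ ≈ (-0.024, -0.463, 0.886); φ = arcsin(p_z) ≈ 62.37°, λ = atan2(p_y, p_x) ≈ -92.91°.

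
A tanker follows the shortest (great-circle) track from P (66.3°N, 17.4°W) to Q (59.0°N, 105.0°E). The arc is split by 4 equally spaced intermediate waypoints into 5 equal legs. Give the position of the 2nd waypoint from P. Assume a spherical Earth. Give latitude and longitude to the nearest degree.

≈ (76°N, 37°E)

Write both endpoints as unit vectors p₁, p₂ with components (cos φ cos λ, cos φ sin λ, sin φ).
The central angle between the endpoints is δ = arccos(p₁·p₂) ≈ 0.831 rad (47.6°).
Interpolate at f = 2/5 with slerp weights a = sin((1−f)δ)/sin δ ≈ 0.647, b = sin(fδ)/sin δ ≈ 0.442.
p = a·p₁ + b·p₂ ≈ (0.189, 0.142, 0.972); φ = arcsin(p_z) ≈ 76.31°, λ = atan2(p_y, p_x) ≈ 36.85°.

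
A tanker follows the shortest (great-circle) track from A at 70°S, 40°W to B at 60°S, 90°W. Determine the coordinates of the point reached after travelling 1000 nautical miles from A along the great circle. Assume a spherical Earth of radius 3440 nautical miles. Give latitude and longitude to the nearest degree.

Write both endpoints as unit vectors p₁, p₂ with components (cos φ cos λ, cos φ sin λ, sin φ).
The central angle between the endpoints is δ = arccos(p₁·p₂) ≈ 0.393 rad (22.5°). The total great-circle distance is δ·R ≈ 0.393 × 3440 ≈ 1352 nmi, so the target fraction is f = 1000/1352 ≈ 0.739.
Interpolate at f ≈ 0.739 with slerp weights a = sin((1−f)δ)/sin δ ≈ 0.267, b = sin(fδ)/sin δ ≈ 0.748.
p = a·p₁ + b·p₂ ≈ (0.070, -0.433, -0.899); φ = arcsin(p_z) ≈ -64.00°, λ = atan2(p_y, p_x) ≈ -80.82°.

≈ 64°S, 81°W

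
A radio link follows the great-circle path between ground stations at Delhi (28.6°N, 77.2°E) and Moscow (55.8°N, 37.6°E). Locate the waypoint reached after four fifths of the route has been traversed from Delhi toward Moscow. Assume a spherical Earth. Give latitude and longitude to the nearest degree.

≈ 52°N, 49°E

Write both endpoints as unit vectors p₁, p₂ with components (cos φ cos λ, cos φ sin λ, sin φ).
The central angle between the endpoints is δ = arccos(p₁·p₂) ≈ 0.682 rad (39.1°).
Interpolate at f = 4/5 with slerp weights a = sin((1−f)δ)/sin δ ≈ 0.216, b = sin(fδ)/sin δ ≈ 0.823.
p = a·p₁ + b·p₂ ≈ (0.409, 0.467, 0.784); φ = arcsin(p_z) ≈ 51.64°, λ = atan2(p_y, p_x) ≈ 48.82°.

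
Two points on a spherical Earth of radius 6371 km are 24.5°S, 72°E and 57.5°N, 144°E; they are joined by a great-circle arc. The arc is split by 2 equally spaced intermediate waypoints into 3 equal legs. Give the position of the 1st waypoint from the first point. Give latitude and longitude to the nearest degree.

≈ 5°N, 89°E

From cos δ = sin φ₁ sin φ₂ + cos φ₁ cos φ₂ cos Δλ, the central angle is δ ≈ 1.771 rad (101.5°).
Interpolate at f = 1/3 with slerp weights a = sin((1−f)δ)/sin δ ≈ 0.944, b = sin(fδ)/sin δ ≈ 0.568.
p = a·p₁ + b·p₂ ≈ (0.018, 0.996, 0.088); φ = arcsin(p_z) ≈ 5.03°, λ = atan2(p_y, p_x) ≈ 88.94°.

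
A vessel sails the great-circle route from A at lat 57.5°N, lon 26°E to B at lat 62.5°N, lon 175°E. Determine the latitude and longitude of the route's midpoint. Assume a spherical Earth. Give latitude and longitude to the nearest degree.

≈ lat 81°N, lon 85°E

The haversine formula gives a central angle δ ≈ 1.006 rad (57.6°) between the endpoints.
Interpolate at f = 1/2 with slerp weights a = sin((1−f)δ)/sin δ ≈ 0.571, b = sin(fδ)/sin δ ≈ 0.571.
p = a·p₁ + b·p₂ ≈ (0.013, 0.157, 0.987); φ = arcsin(p_z) ≈ 80.91°, λ = atan2(p_y, p_x) ≈ 85.25°.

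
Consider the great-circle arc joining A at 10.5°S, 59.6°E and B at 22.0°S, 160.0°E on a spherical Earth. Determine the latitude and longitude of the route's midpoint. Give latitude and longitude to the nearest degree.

The haversine formula gives a central angle δ ≈ 1.667 rad (95.5°) between the endpoints.
Interpolate at f = 1/2 with slerp weights a = sin((1−f)δ)/sin δ ≈ 0.744, b = sin(fδ)/sin δ ≈ 0.744.
p = a·p₁ + b·p₂ ≈ (-0.278, 0.867, -0.414); φ = arcsin(p_z) ≈ -24.47°, λ = atan2(p_y, p_x) ≈ 107.78°.

≈ 24°S, 108°E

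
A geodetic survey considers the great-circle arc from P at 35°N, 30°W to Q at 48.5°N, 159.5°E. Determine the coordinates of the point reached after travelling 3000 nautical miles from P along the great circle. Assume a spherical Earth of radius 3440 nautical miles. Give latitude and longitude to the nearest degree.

Convert each endpoint to a unit vector on the sphere (x = cos φ cos λ, y = cos φ sin λ, z = sin φ).
The central angle between the endpoints is δ = arccos(p₁·p₂) ≈ 1.677 rad (96.1°). The total great-circle distance is δ·R ≈ 1.677 × 3440 ≈ 5768 nmi, so the target fraction is f = 3000/5768 ≈ 0.520.
Interpolate at f ≈ 0.520 with slerp weights a = sin((1−f)δ)/sin δ ≈ 0.725, b = sin(fδ)/sin δ ≈ 0.770.
p = a·p₁ + b·p₂ ≈ (0.036, -0.118, 0.992); φ = arcsin(p_z) ≈ 82.90°, λ = atan2(p_y, p_x) ≈ -72.97°.

≈ 83°N, 73°W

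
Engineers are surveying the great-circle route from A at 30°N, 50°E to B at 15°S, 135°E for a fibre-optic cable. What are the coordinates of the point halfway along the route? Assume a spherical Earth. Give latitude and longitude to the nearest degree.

≈ 10°N, 95°E

Write both endpoints as unit vectors p₁, p₂ with components (cos φ cos λ, cos φ sin λ, sin φ).
The central angle between the endpoints is δ = arccos(p₁·p₂) ≈ 1.627 rad (93.2°).
Interpolate at f = 1/2 with slerp weights a = sin((1−f)δ)/sin δ ≈ 0.728, b = sin(fδ)/sin δ ≈ 0.728.
p = a·p₁ + b·p₂ ≈ (-0.092, 0.980, 0.176); φ = arcsin(p_z) ≈ 10.11°, λ = atan2(p_y, p_x) ≈ 95.36°.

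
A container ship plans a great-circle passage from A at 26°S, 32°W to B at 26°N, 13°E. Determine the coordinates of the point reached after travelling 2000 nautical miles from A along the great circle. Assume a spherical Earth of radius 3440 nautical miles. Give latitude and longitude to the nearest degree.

≈ 0°N, 10°W

Convert each endpoint to a unit vector on the sphere (x = cos φ cos λ, y = cos φ sin λ, z = sin φ).
The central angle between the endpoints is δ = arccos(p₁·p₂) ≈ 1.182 rad (67.7°). The total great-circle distance is δ·R ≈ 1.182 × 3440 ≈ 4066 nmi, so the target fraction is f = 2000/4066 ≈ 0.492.
Interpolate at f ≈ 0.492 with slerp weights a = sin((1−f)δ)/sin δ ≈ 0.611, b = sin(fδ)/sin δ ≈ 0.593.
p = a·p₁ + b·p₂ ≈ (0.985, -0.171, -0.008); φ = arcsin(p_z) ≈ -0.43°, λ = atan2(p_y, p_x) ≈ -9.84°.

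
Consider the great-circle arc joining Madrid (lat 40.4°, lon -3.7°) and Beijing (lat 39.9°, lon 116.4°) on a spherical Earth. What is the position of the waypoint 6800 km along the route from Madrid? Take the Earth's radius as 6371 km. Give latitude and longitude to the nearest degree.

From cos δ = sin φ₁ sin φ₂ + cos φ₁ cos φ₂ cos Δλ, the central angle is δ ≈ 1.448 rad (82.9°). The total great-circle distance is δ·R ≈ 1.448 × 6371 ≈ 9224 km, so the target fraction is f = 6800/9224 ≈ 0.737.
Interpolate at f ≈ 0.737 with slerp weights a = sin((1−f)δ)/sin δ ≈ 0.374, b = sin(fδ)/sin δ ≈ 0.883.
p = a·p₁ + b·p₂ ≈ (-0.017, 0.588, 0.809); φ = arcsin(p_z) ≈ 53.96°, λ = atan2(p_y, p_x) ≈ 91.63°.

≈ lat 54°, lon 92°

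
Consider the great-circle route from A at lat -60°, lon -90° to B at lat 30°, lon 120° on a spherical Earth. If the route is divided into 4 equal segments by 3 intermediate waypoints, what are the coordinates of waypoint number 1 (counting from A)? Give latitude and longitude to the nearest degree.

≈ lat -64°, lon -172°

Convert each endpoint to a unit vector on the sphere (x = cos φ cos λ, y = cos φ sin λ, z = sin φ).
The central angle between the endpoints is δ = arccos(p₁·p₂) ≈ 2.512 rad (143.9°).
Interpolate at f = 1/4 with slerp weights a = sin((1−f)δ)/sin δ ≈ 1.615, b = sin(fδ)/sin δ ≈ 0.997.
p = a·p₁ + b·p₂ ≈ (-0.432, -0.060, -0.900); φ = arcsin(p_z) ≈ -64.16°, λ = atan2(p_y, p_x) ≈ -172.13°.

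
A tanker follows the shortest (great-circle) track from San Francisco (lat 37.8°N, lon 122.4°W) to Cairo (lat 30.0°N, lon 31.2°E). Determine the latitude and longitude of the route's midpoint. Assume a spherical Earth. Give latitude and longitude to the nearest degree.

≈ lat 71°N, lon 35°W

Write both endpoints as unit vectors p₁, p₂ with components (cos φ cos λ, cos φ sin λ, sin φ).
The central angle between the endpoints is δ = arccos(p₁·p₂) ≈ 1.882 rad (107.8°).
Interpolate at f = 1/2 with slerp weights a = sin((1−f)δ)/sin δ ≈ 0.849, b = sin(fδ)/sin δ ≈ 0.849.
p = a·p₁ + b·p₂ ≈ (0.269, -0.186, 0.945); φ = arcsin(p_z) ≈ 70.90°, λ = atan2(p_y, p_x) ≈ -34.55°.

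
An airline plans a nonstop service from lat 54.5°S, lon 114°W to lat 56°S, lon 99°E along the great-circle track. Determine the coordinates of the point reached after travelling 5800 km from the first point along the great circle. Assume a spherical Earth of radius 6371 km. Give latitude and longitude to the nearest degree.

≈ lat 69°S, lon 112°E

Write both endpoints as unit vectors p₁, p₂ with components (cos φ cos λ, cos φ sin λ, sin φ).
The central angle between the endpoints is δ = arccos(p₁·p₂) ≈ 1.156 rad (66.3°). The total great-circle distance is δ·R ≈ 1.156 × 6371 ≈ 7368 km, so the target fraction is f = 5800/7368 ≈ 0.787.
Interpolate at f ≈ 0.787 with slerp weights a = sin((1−f)δ)/sin δ ≈ 0.266, b = sin(fδ)/sin δ ≈ 0.863.
p = a·p₁ + b·p₂ ≈ (-0.138, 0.335, -0.932); φ = arcsin(p_z) ≈ -68.73°, λ = atan2(p_y, p_x) ≈ 112.42°.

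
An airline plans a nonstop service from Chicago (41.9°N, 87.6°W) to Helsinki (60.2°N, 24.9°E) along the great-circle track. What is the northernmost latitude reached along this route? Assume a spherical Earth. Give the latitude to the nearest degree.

≈ 68°N

The great circle lies in the plane with unit normal n̂ = (p₁ × p₂)/|p₁ × p₂|.
Here n̂_z ≈ +0.380; the vertex latitude is φ_max = arccos|n̂_z| ≈ 67.7°.
Check via Clairaut: cos φ_max = |cos φ₁| · sin C = cos(41.9°)·sin(30.7°) ≈ 0.380, again giving ≈ 67.7°.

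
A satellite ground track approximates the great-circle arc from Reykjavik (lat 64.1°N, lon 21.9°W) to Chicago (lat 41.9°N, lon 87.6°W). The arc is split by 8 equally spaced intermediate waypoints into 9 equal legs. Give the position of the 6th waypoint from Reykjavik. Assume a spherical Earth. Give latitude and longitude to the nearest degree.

The haversine formula gives a central angle δ ≈ 0.746 rad (42.7°) between the endpoints.
Interpolate at f = 6/9 with slerp weights a = sin((1−f)δ)/sin δ ≈ 0.363, b = sin(fδ)/sin δ ≈ 0.703.
p = a·p₁ + b·p₂ ≈ (0.169, -0.582, 0.796); φ = arcsin(p_z) ≈ 52.71°, λ = atan2(p_y, p_x) ≈ -73.81°.

≈ lat 53°N, lon 74°W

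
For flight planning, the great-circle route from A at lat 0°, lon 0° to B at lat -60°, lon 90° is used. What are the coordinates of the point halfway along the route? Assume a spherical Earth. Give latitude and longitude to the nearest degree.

Convert each endpoint to a unit vector on the sphere (x = cos φ cos λ, y = cos φ sin λ, z = sin φ).
The central angle between the endpoints is δ = arccos(p₁·p₂) ≈ 1.571 rad (90.0°).
Interpolate at f = 1/2 with slerp weights a = sin((1−f)δ)/sin δ ≈ 0.707, b = sin(fδ)/sin δ ≈ 0.707.
p = a·p₁ + b·p₂ ≈ (0.707, 0.354, -0.612); φ = arcsin(p_z) ≈ -37.76°, λ = atan2(p_y, p_x) ≈ 26.57°.

≈ lat -38°, lon 27°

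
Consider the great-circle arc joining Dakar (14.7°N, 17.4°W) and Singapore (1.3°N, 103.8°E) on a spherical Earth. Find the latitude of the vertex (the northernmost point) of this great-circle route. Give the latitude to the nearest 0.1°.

The great circle lies in the plane with unit normal n̂ = (p₁ × p₂)/|p₁ × p₂|.
Here n̂_z ≈ +0.952; the vertex latitude is φ_max = arccos|n̂_z| ≈ 17.8°.
Check via Clairaut: cos φ_max = |cos φ₁| · sin C = cos(14.7°)·sin(79.8°) ≈ 0.952, again giving ≈ 17.8°.

≈ 17.8°N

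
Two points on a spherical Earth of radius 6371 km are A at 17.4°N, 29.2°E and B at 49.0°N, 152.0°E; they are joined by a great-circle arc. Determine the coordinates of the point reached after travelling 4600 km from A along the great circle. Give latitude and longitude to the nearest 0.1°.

Convert each endpoint to a unit vector on the sphere (x = cos φ cos λ, y = cos φ sin λ, z = sin φ).
The central angle between the endpoints is δ = arccos(p₁·p₂) ≈ 1.684 rad (96.5°). The total great-circle distance is δ·R ≈ 1.684 × 6371 ≈ 10732 km, so the target fraction is f = 4600/10732 ≈ 0.429.
Interpolate at f ≈ 0.429 with slerp weights a = sin((1−f)δ)/sin δ ≈ 0.826, b = sin(fδ)/sin δ ≈ 0.665.
p = a·p₁ + b·p₂ ≈ (0.303, 0.589, 0.749); φ = arcsin(p_z) ≈ 48.51°, λ = atan2(p_y, p_x) ≈ 62.82°.

≈ 48.5°N, 62.8°E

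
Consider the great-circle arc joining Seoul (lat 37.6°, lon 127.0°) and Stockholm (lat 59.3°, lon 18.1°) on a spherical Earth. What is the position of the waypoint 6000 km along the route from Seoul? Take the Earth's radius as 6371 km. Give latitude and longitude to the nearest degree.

≈ lat 65°, lon 43°

From cos δ = sin φ₁ sin φ₂ + cos φ₁ cos φ₂ cos Δλ, the central angle is δ ≈ 1.166 rad (66.8°). The total great-circle distance is δ·R ≈ 1.166 × 6371 ≈ 7430 km, so the target fraction is f = 6000/7430 ≈ 0.808.
Interpolate at f ≈ 0.808 with slerp weights a = sin((1−f)δ)/sin δ ≈ 0.242, b = sin(fδ)/sin δ ≈ 0.880.
p = a·p₁ + b·p₂ ≈ (0.311, 0.293, 0.904); φ = arcsin(p_z) ≈ 64.70°, λ = atan2(p_y, p_x) ≈ 43.23°.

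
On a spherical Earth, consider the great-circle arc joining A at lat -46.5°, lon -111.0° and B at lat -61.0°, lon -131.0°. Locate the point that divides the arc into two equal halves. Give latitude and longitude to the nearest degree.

Write both endpoints as unit vectors p₁, p₂ with components (cos φ cos λ, cos φ sin λ, sin φ).
The central angle between the endpoints is δ = arccos(p₁·p₂) ≈ 0.324 rad (18.6°).
Interpolate at f = 1/2 with slerp weights a = sin((1−f)δ)/sin δ ≈ 0.507, b = sin(fδ)/sin δ ≈ 0.507.
p = a·p₁ + b·p₂ ≈ (-0.286, -0.511, -0.811); φ = arcsin(p_z) ≈ -54.15°, λ = atan2(p_y, p_x) ≈ -119.25°.

≈ lat -54°, lon -119°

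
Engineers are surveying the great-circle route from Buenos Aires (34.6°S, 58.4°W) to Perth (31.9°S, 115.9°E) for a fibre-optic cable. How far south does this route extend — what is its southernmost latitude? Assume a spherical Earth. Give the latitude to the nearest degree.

≈ 86°S

The great circle lies in the plane with unit normal n̂ = (p₁ × p₂)/|p₁ × p₂|.
Here n̂_z ≈ +0.076; the vertex latitude is φ_max = arccos|n̂_z| ≈ 85.7°.
Check via Clairaut: cos φ_max = |cos φ₁| · sin C = cos(34.6°)·sin(174.7°) ≈ 0.076, again giving ≈ 85.7°.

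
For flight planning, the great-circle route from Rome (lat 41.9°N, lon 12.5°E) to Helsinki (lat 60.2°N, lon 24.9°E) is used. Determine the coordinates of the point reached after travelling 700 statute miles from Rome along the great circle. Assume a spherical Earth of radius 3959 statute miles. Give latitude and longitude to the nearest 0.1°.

From cos δ = sin φ₁ sin φ₂ + cos φ₁ cos φ₂ cos Δλ, the central angle is δ ≈ 0.346 rad (19.8°). The total great-circle distance is δ·R ≈ 0.346 × 3959 ≈ 1369 mi, so the target fraction is f = 700/1369 ≈ 0.511.
Interpolate at f ≈ 0.511 with slerp weights a = sin((1−f)δ)/sin δ ≈ 0.496, b = sin(fδ)/sin δ ≈ 0.519.
p = a·p₁ + b·p₂ ≈ (0.595, 0.189, 0.782); φ = arcsin(p_z) ≈ 51.41°, λ = atan2(p_y, p_x) ≈ 17.59°.

≈ lat 51.4°N, lon 17.6°E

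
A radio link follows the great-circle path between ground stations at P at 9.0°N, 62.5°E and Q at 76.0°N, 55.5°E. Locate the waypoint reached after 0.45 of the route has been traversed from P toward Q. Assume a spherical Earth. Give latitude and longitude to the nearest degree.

The haversine formula gives a central angle δ ≈ 1.171 rad (67.1°) between the endpoints.
Interpolate at f = 0.45 with slerp weights a = sin((1−f)δ)/sin δ ≈ 0.652, b = sin(fδ)/sin δ ≈ 0.546.
p = a·p₁ + b·p₂ ≈ (0.372, 0.680, 0.632); φ = arcsin(p_z) ≈ 39.18°, λ = atan2(p_y, p_x) ≈ 61.31°.

≈ 39°N, 61°E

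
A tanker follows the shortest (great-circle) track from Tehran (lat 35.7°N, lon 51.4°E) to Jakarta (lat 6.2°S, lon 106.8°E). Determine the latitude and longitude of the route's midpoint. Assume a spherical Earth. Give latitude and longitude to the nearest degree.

From cos δ = sin φ₁ sin φ₂ + cos φ₁ cos φ₂ cos Δλ, the central angle is δ ≈ 1.164 rad (66.7°).
Interpolate at f = 1/2 with slerp weights a = sin((1−f)δ)/sin δ ≈ 0.599, b = sin(fδ)/sin δ ≈ 0.599.
p = a·p₁ + b·p₂ ≈ (0.131, 0.950, 0.285); φ = arcsin(p_z) ≈ 16.54°, λ = atan2(p_y, p_x) ≈ 82.13°.

≈ lat 17°N, lon 82°E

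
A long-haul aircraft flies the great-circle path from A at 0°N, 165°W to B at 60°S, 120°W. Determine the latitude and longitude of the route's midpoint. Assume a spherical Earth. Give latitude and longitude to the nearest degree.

From cos δ = sin φ₁ sin φ₂ + cos φ₁ cos φ₂ cos Δλ, the central angle is δ ≈ 1.209 rad (69.3°).
Interpolate at f = 1/2 with slerp weights a = sin((1−f)δ)/sin δ ≈ 0.608, b = sin(fδ)/sin δ ≈ 0.608.
p = a·p₁ + b·p₂ ≈ (-0.739, -0.420, -0.526); φ = arcsin(p_z) ≈ -31.76°, λ = atan2(p_y, p_x) ≈ -150.36°.

≈ 32°S, 150°W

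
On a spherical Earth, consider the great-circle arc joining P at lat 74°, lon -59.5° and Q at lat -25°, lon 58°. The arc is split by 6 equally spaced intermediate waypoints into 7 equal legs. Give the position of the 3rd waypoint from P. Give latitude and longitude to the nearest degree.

≈ lat 42°, lon 37°

The haversine formula gives a central angle δ ≈ 2.120 rad (121.4°) between the endpoints.
Interpolate at f = 3/7 with slerp weights a = sin((1−f)δ)/sin δ ≈ 1.097, b = sin(fδ)/sin δ ≈ 0.924.
p = a·p₁ + b·p₂ ≈ (0.597, 0.450, 0.664); φ = arcsin(p_z) ≈ 41.61°, λ = atan2(p_y, p_x) ≈ 36.98°.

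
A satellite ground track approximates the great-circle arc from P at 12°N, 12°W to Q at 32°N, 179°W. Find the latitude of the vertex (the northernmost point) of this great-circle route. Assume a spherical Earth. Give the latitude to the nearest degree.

The great circle lies in the plane with unit normal n̂ = (p₁ × p₂)/|p₁ × p₂|.
Here n̂_z ≈ -0.261; the vertex latitude is φ_max = arccos|n̂_z| ≈ 74.9°.
Check via Clairaut: cos φ_max = |cos φ₁| · sin C = cos(12.0°)·sin(15.5°) ≈ 0.261, again giving ≈ 74.9°.

≈ 75°N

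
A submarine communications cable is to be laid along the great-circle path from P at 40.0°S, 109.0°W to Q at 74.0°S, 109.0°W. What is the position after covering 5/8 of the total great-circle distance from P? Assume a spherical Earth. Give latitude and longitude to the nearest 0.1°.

≈ 61.2°S, 109.0°W

From cos δ = sin φ₁ sin φ₂ + cos φ₁ cos φ₂ cos Δλ, the central angle is δ ≈ 0.593 rad (34.0°).
Interpolate at f = 5/8 with slerp weights a = sin((1−f)δ)/sin δ ≈ 0.395, b = sin(fδ)/sin δ ≈ 0.648.
p = a·p₁ + b·p₂ ≈ (-0.157, -0.455, -0.877); φ = arcsin(p_z) ≈ -61.25°, λ = atan2(p_y, p_x) ≈ -109.00°.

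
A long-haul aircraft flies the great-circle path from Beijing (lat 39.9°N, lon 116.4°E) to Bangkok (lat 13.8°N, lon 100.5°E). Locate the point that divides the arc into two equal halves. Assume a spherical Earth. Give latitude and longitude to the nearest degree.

≈ lat 27°N, lon 108°E

Convert each endpoint to a unit vector on the sphere (x = cos φ cos λ, y = cos φ sin λ, z = sin φ).
The central angle between the endpoints is δ = arccos(p₁·p₂) ≈ 0.517 rad (29.6°).
Interpolate at f = 1/2 with slerp weights a = sin((1−f)δ)/sin δ ≈ 0.517, b = sin(fδ)/sin δ ≈ 0.517.
p = a·p₁ + b·p₂ ≈ (-0.268, 0.849, 0.455); φ = arcsin(p_z) ≈ 27.07°, λ = atan2(p_y, p_x) ≈ 107.51°.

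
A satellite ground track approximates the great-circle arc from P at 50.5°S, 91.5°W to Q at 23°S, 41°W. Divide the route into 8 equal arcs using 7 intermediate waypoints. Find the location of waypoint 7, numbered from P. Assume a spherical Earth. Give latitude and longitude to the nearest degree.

≈ 27°S, 45°W

From cos δ = sin φ₁ sin φ₂ + cos φ₁ cos φ₂ cos Δλ, the central angle is δ ≈ 0.831 rad (47.6°).
Interpolate at f = 7/8 with slerp weights a = sin((1−f)δ)/sin δ ≈ 0.140, b = sin(fδ)/sin δ ≈ 0.900.
p = a·p₁ + b·p₂ ≈ (0.623, -0.633, -0.460); φ = arcsin(p_z) ≈ -27.39°, λ = atan2(p_y, p_x) ≈ -45.45°.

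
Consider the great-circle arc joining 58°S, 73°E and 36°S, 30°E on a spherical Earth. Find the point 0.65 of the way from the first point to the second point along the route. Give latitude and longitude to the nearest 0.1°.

≈ 45.3°S, 41.0°E

From cos δ = sin φ₁ sin φ₂ + cos φ₁ cos φ₂ cos Δλ, the central angle is δ ≈ 0.623 rad (35.7°).
Interpolate at f = 0.65 with slerp weights a = sin((1−f)δ)/sin δ ≈ 0.371, b = sin(fδ)/sin δ ≈ 0.675.
p = a·p₁ + b·p₂ ≈ (0.531, 0.461, -0.711); φ = arcsin(p_z) ≈ -45.34°, λ = atan2(p_y, p_x) ≈ 40.99°.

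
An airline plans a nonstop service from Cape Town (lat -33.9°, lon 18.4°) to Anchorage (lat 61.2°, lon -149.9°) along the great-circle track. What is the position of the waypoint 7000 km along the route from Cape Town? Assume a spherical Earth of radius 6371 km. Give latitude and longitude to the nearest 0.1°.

≈ lat 28.0°, lon 6.4°

The haversine formula gives a central angle δ ≈ 2.647 rad (151.7°) between the endpoints. The total great-circle distance is δ·R ≈ 2.647 × 6371 ≈ 16866 km, so the target fraction is f = 7000/16866 ≈ 0.415.
Interpolate at f ≈ 0.415 with slerp weights a = sin((1−f)δ)/sin δ ≈ 2.107, b = sin(fδ)/sin δ ≈ 1.877.
p = a·p₁ + b·p₂ ≈ (0.877, 0.099, 0.470); φ = arcsin(p_z) ≈ 28.02°, λ = atan2(p_y, p_x) ≈ 6.41°.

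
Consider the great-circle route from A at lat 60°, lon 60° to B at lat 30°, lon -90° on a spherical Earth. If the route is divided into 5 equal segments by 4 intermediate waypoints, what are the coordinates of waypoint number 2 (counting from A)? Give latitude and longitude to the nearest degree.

≈ lat 76°, lon -38°

From cos δ = sin φ₁ sin φ₂ + cos φ₁ cos φ₂ cos Δλ, the central angle is δ ≈ 1.513 rad (86.7°).
Interpolate at f = 2/5 with slerp weights a = sin((1−f)δ)/sin δ ≈ 0.789, b = sin(fδ)/sin δ ≈ 0.570.
p = a·p₁ + b·p₂ ≈ (0.197, -0.152, 0.969); φ = arcsin(p_z) ≈ 75.59°, λ = atan2(p_y, p_x) ≈ -37.54°.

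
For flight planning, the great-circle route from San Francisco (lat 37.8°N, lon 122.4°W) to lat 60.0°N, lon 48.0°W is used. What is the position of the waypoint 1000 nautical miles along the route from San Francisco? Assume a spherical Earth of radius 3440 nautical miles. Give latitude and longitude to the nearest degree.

Write both endpoints as unit vectors p₁, p₂ with components (cos φ cos λ, cos φ sin λ, sin φ).
The central angle between the endpoints is δ = arccos(p₁·p₂) ≈ 0.880 rad (50.4°). The total great-circle distance is δ·R ≈ 0.880 × 3440 ≈ 3028 nmi, so the target fraction is f = 1000/3028 ≈ 0.330.
Interpolate at f ≈ 0.330 with slerp weights a = sin((1−f)δ)/sin δ ≈ 0.721, b = sin(fδ)/sin δ ≈ 0.372.
p = a·p₁ + b·p₂ ≈ (-0.181, -0.619, 0.764); φ = arcsin(p_z) ≈ 49.82°, λ = atan2(p_y, p_x) ≈ -106.29°.

≈ lat 50°N, lon 106°W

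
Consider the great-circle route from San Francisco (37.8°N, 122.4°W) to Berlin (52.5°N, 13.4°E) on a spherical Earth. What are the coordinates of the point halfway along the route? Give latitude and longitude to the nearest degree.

From cos δ = sin φ₁ sin φ₂ + cos φ₁ cos φ₂ cos Δλ, the central angle is δ ≈ 1.429 rad (81.9°).
Interpolate at f = 1/2 with slerp weights a = sin((1−f)δ)/sin δ ≈ 0.662, b = sin(fδ)/sin δ ≈ 0.662.
p = a·p₁ + b·p₂ ≈ (0.112, -0.348, 0.931); φ = arcsin(p_z) ≈ 68.55°, λ = atan2(p_y, p_x) ≈ -72.21°.

≈ (69°N, 72°W)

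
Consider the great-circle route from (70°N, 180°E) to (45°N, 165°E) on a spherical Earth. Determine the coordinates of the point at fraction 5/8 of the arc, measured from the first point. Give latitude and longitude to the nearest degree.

≈ (55°N, 168°E)

From cos δ = sin φ₁ sin φ₂ + cos φ₁ cos φ₂ cos Δλ, the central angle is δ ≈ 0.455 rad (26.1°).
Interpolate at f = 5/8 with slerp weights a = sin((1−f)δ)/sin δ ≈ 0.386, b = sin(fδ)/sin δ ≈ 0.638.
p = a·p₁ + b·p₂ ≈ (-0.568, 0.117, 0.815); φ = arcsin(p_z) ≈ 54.54°, λ = atan2(p_y, p_x) ≈ 168.38°.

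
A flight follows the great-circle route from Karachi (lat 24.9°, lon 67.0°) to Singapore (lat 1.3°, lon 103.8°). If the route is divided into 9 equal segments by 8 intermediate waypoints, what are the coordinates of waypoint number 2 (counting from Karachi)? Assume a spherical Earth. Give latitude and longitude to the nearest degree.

≈ lat 20°, lon 76°

Convert each endpoint to a unit vector on the sphere (x = cos φ cos λ, y = cos φ sin λ, z = sin φ).
The central angle between the endpoints is δ = arccos(p₁·p₂) ≈ 0.744 rad (42.6°).
Interpolate at f = 2/9 with slerp weights a = sin((1−f)δ)/sin δ ≈ 0.808, b = sin(fδ)/sin δ ≈ 0.243.
p = a·p₁ + b·p₂ ≈ (0.228, 0.910, 0.346); φ = arcsin(p_z) ≈ 20.21°, λ = atan2(p_y, p_x) ≈ 75.92°.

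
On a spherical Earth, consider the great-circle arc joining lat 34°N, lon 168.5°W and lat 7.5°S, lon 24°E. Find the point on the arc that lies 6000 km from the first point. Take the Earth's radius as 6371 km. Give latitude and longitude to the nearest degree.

≈ lat 68°N, lon 114°E

Convert each endpoint to a unit vector on the sphere (x = cos φ cos λ, y = cos φ sin λ, z = sin φ).
The central angle between the endpoints is δ = arccos(p₁·p₂) ≈ 2.637 rad (151.1°). The total great-circle distance is δ·R ≈ 2.637 × 6371 ≈ 16801 km, so the target fraction is f = 6000/16801 ≈ 0.357.
Interpolate at f ≈ 0.357 with slerp weights a = sin((1−f)δ)/sin δ ≈ 2.053, b = sin(fδ)/sin δ ≈ 1.673.
p = a·p₁ + b·p₂ ≈ (-0.153, 0.335, 0.930); φ = arcsin(p_z) ≈ 68.38°, λ = atan2(p_y, p_x) ≈ 114.46°.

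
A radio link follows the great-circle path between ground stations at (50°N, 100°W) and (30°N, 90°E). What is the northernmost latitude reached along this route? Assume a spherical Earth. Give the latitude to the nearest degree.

≈ 84°N

The great circle lies in the plane with unit normal n̂ = (p₁ × p₂)/|p₁ × p₂|.
Here n̂_z ≈ -0.098; the vertex latitude is φ_max = arccos|n̂_z| ≈ 84.4°.
Check via Clairaut: cos φ_max = |cos φ₁| · sin C = cos(50.0°)·sin(8.8°) ≈ 0.098, again giving ≈ 84.4°.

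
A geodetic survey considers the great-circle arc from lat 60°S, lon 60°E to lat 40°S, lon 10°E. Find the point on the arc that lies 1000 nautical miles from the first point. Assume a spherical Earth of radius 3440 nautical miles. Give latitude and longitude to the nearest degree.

From cos δ = sin φ₁ sin φ₂ + cos φ₁ cos φ₂ cos Δλ, the central angle is δ ≈ 0.639 rad (36.6°). The total great-circle distance is δ·R ≈ 0.639 × 3440 ≈ 2197 nmi, so the target fraction is f = 1000/2197 ≈ 0.455.
Interpolate at f ≈ 0.455 with slerp weights a = sin((1−f)δ)/sin δ ≈ 0.572, b = sin(fδ)/sin δ ≈ 0.481.
p = a·p₁ + b·p₂ ≈ (0.506, 0.312, -0.804); φ = arcsin(p_z) ≈ -53.56°, λ = atan2(p_y, p_x) ≈ 31.64°.

≈ lat 54°S, lon 32°E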